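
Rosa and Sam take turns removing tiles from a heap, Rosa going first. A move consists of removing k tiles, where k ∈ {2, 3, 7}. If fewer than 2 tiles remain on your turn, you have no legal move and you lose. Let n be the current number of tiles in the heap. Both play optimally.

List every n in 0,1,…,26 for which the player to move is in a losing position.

0, 1, 5, 6, 10, 11, 15, 16, 20, 21, 25, 26

Build the W/L table. Terminal = L. A non-terminal position is W if it has a move to some L; otherwise it is L.
n=0: no move → L
n=1: no move → L
n=2: reaches L-position 0 → W
n=3: reaches L-position 1 → W
n=4: reaches L-position 1 → W
n=5: only reaches 3(W), 2(W), all W → L
n=6: only reaches 4(W), 3(W), all W → L
n=7: reaches L-position 5 → W
n=8: reaches L-position 6 → W
n=9: reaches L-position 6 → W
n=10: only reaches 8(W), 7(W), 3(W), all W → L
n=11: only reaches 9(W), 8(W), 4(W), all W → L
n=12: reaches L-position 10 → W
n=13: reaches L-position 11 → W
n=14: reaches L-position 11 → W
n=15: only reaches 13(W), 12(W), 8(W), all W → L
n=16: only reaches 14(W), 13(W), 9(W), all W → L
n=17: reaches L-position 15 → W
n=18: reaches L-position 16 → W
n=19: reaches L-position 16 → W
n=20: only reaches 18(W), 17(W), 13(W), all W → L
n=21: only reaches 19(W), 18(W), 14(W), all W → L
n=22: reaches L-position 20 → W
n=23: reaches L-position 21 → W
n=24: reaches L-position 21 → W
n=25: only reaches 23(W), 22(W), 18(W), all W → L
n=26: only reaches 24(W), 23(W), 19(W), all W → L
The losing starting values of n are exactly the entries labelled L in this table (12 of them).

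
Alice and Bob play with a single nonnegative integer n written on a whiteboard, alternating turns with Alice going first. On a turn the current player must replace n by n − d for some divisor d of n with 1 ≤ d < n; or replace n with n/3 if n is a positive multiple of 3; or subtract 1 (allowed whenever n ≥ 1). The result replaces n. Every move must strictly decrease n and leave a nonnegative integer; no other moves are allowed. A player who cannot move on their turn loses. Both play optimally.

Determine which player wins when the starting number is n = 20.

Alice wins.

Work bottom-up. With no move the player to move loses. Otherwise the position is W if at least one move leads to an L position for the opponent, and L if every move leads to a W.
n=0: no move → L
n=1: can move to 0, which is L ⇒ W
n=2: the only move is to 1(W), a W ⇒ L
n=3: can move to 2, which is L ⇒ W
n=4: can move to 2, which is L ⇒ W
n=5: the only move is to 4(W), a W ⇒ L
n=6: can move to 2, which is L ⇒ W
n=7: the only move is to 6(W), a W ⇒ L
n=8: can move to 7, which is L ⇒ W
n=9: moves to 3(W), 6(W), 8(W); every one is W ⇒ L
n=10: can move to 5, which is L ⇒ W
n=11: the only move is to 10(W), a W ⇒ L
n=12: can move to 9, which is L ⇒ W
n=13: the only move is to 12(W), a W ⇒ L
n=14: can move to 7, which is L ⇒ W
n=15: can move to 5, which is L ⇒ W
n=16: moves to 8(W), 12(W), 14(W), 15(W); every one is W ⇒ L
n=17: can move to 16, which is L ⇒ W
n=18: can move to 9, which is L ⇒ W
n=19: the only move is to 18(W), a W ⇒ L
n=20: can move to 16, which is L ⇒ W
The starting position 20 is W: Alice should move to 16, handing over an L position.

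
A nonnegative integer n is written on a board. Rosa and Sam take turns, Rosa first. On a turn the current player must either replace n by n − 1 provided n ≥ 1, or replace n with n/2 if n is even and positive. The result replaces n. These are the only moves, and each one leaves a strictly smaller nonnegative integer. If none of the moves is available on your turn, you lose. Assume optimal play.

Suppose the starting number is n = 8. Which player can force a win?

Label each position W (a win for the player to move) or L (a loss). A position with no legal move is L; any other position is W exactly when some move reaches an L, and L when every move reaches a W.
n=0: no move → L
n=1: →0(L), so W
n=2: →1(W) only, which is W, so L
n=3: →2(L), so W
n=4: →2(L), so W
n=5: →4(W) only, which is W, so L
n=6: →5(L), so W
n=7: →6(W) only, which is W, so L
n=8: →7(L), so W
From 8 Rosa can move to 7, reaching an L position.

Rosa wins.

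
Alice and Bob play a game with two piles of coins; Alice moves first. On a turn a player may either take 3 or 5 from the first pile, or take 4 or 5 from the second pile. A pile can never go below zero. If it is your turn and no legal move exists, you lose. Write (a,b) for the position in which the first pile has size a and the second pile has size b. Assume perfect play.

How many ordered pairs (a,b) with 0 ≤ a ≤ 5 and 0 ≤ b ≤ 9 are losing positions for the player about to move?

Compute win/loss labels from the base case upward. A position with no move is L. Any other position is W if it can reach an L in one move, else L.
Every move lowers a or b (never raises either), so fill the grid row by row in increasing a, and left to right within a row: each cell's successors are then already labelled.
      b=0  b=1  b=2  b=3  b=4  b=5  b=6  b=7  b=8  b=9
a=0:    L    L    L    L    W    W    W    W    W    L
a=1:    L    L    L    L    W    W    W    W    W    L
a=2:    L    L    L    L    W    W    W    W    W    L
a=3:    W    W    W    W    L    L    L    L    W    W
a=4:    W    W    W    W    L    L    L    L    W    W
a=5:    W    W    W    W    L    L    L    L    W    W
Cells with no legal move (terminal, hence L): (0,0), (0,1), (0,2), (0,3), (1,0), (1,1), (1,2), (1,3), (2,0), (2,1), (2,2), (2,3).
The remaining L cells, each justified by listing all of its moves:
(0,9): only reaches (0,5)(W), (0,4)(W), all W → L
(1,9): only reaches (1,5)(W), (1,4)(W), all W → L
(2,9): only reaches (2,5)(W), (2,4)(W), all W → L
(3,4): only reaches (0,4)(W), (3,0)(W), all W → L
(3,5): only reaches (0,5)(W), (3,1)(W), (3,0)(W), all W → L
(3,6): only reaches (0,6)(W), (3,2)(W), (3,1)(W), all W → L
(3,7): only reaches (0,7)(W), (3,3)(W), (3,2)(W), all W → L
(4,4): only reaches (1,4)(W), (4,0)(W), all W → L
(4,5): only reaches (1,5)(W), (4,1)(W), (4,0)(W), all W → L
(4,6): only reaches (1,6)(W), (4,2)(W), (4,1)(W), all W → L
(4,7): only reaches (1,7)(W), (4,3)(W), (4,2)(W), all W → L
(5,4): only reaches (2,4)(W), (0,4)(W), (5,0)(W), all W → L
(5,5): only reaches (2,5)(W), (0,5)(W), (5,1)(W), (5,0)(W), all W → L
(5,6): only reaches (2,6)(W), (0,6)(W), (5,2)(W), (5,1)(W), all W → L
(5,7): only reaches (2,7)(W), (0,7)(W), (5,3)(W), (5,2)(W), all W → L
Every other cell has at least one move into one of the L cells above, so it is W.
L cells per row: a=0: 5, a=1: 5, a=2: 5, a=3: 4, a=4: 4, a=5: 4; total 27.

27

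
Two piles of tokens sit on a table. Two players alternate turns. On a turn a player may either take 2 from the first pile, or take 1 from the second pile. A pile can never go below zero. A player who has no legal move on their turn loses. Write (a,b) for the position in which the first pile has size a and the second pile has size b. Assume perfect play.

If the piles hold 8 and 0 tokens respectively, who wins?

The second player wins.

Positions with no move are L. A position that does have a move is losing for the player to move precisely when every available move leads to a winning position for the opponent. Fill in the labels:
No move ever increases a pile, so every position that can arise here has a ≤ 8 and b ≤ 0; it is enough to label the cells with 0 ≤ a ≤ 8 and 0 ≤ b ≤ 0.
Every move lowers a or b (never raises either), so fill the grid row by row in increasing a, and left to right within a row: each cell's successors are then already labelled.
      b=0
a=0:    L
a=1:    L
a=2:    W
a=3:    W
a=4:    L
a=5:    L
a=6:    W
a=7:    W
a=8:    L
Cells with no legal move (terminal, hence L): (0,0), (1,0).
The remaining L cells, each justified by listing all of its moves:
(4,0): →(2,0)(W) only, which is W, so L
(5,0): →(3,0)(W) only, which is W, so L
(8,0): →(6,0)(W) only, which is W, so L
Every other cell has at least one move into one of the L cells above, so it is W.
Every move from (8,0) reaches a W position, so the mover loses.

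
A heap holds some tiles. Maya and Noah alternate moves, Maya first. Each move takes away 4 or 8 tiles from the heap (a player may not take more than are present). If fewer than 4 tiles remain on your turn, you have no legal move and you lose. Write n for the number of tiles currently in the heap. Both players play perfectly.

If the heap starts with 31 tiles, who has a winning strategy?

Maya wins.

Use the standard recursion: the mover loses at a terminal position; elsewhere, the mover wins exactly when some move hands the opponent an L position.
n=0: no move → L
n=1: no move → L
n=2: no move → L
n=3: no move → L
n=4: W (go to 0, an L position)
n=5: W (go to 1, an L position)
n=6: W (go to 2, an L position)
n=7: W (go to 3, an L position)
n=8: W (go to 0, an L position)
n=9: W (go to 1, an L position)
n=10: W (go to 2, an L position)
n=11: W (go to 3, an L position)
n=12: L (options 8(W), 4(W) are all W)
n=13: L (options 9(W), 5(W) are all W)
n=14: L (options 10(W), 6(W) are all W)
n=15: L (options 11(W), 7(W) are all W)
n=16: W (go to 12, an L position)
n=17: W (go to 13, an L position)
n=18: W (go to 14, an L position)
n=19: W (go to 15, an L position)
n=20: W (go to 12, an L position)
n=21: W (go to 13, an L position)
n=22: W (go to 14, an L position)
n=23: W (go to 15, an L position)
n=24: L (options 20(W), 16(W) are all W)
n=25: L (options 21(W), 17(W) are all W)
n=26: L (options 22(W), 18(W) are all W)
n=27: L (options 23(W), 19(W) are all W)
n=28: W (go to 24, an L position)
n=29: W (go to 25, an L position)
n=30: W (go to 26, an L position)
n=31: W (go to 27, an L position)
From 31 Maya can remove 4, leaving 27, reaching an L position.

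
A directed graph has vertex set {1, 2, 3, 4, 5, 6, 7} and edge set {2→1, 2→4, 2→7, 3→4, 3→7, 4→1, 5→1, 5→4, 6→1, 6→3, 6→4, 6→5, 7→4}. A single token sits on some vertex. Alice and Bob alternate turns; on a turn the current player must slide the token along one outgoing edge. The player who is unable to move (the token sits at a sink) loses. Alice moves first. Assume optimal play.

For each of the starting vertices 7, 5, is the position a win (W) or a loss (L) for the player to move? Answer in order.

Compute win/loss labels from the base case upward. A position with no move is L. Any other position is W if it can reach an L in one move, else L.
Every edge goes from a vertex to one that appears earlier in the order 1, 4, 7, 3, 5, 6, 2, so processing vertices in that order labels each vertex after all of its successors.
1: no outgoing edge → L
4: reaches L-position 1 → W
7: only reaches 4(W), which is W → L
3: reaches L-position 7 → W
5: reaches L-position 1 → W
6: reaches L-position 1 → W
2: reaches L-position 7 → W

7: L, 5: W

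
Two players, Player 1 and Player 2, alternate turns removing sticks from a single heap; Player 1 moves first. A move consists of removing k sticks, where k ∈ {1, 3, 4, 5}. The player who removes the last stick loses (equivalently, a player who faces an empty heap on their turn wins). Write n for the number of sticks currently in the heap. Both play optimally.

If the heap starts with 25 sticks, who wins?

Classify positions by backward induction: terminal positions (no move available) are W. From any other position, the mover wins iff some move reaches an L.
n=0: no move; the opponent has just taken the last stick and therefore loses → W
n=1: only reaches 0(W), which is W → L
n=2: reaches L-position 1 → W
n=3: only reaches 2(W), 0(W), all W → L
n=4: reaches L-position 3 → W
n=5: reaches L-position 1 → W
n=6: reaches L-position 3 → W
n=7: reaches L-position 3 → W
n=8: reaches L-position 3 → W
n=9: only reaches 8(W), 6(W), 5(W), 4(W), all W → L
n=10: reaches L-position 9 → W
n=11: only reaches 10(W), 8(W), 7(W), 6(W), all W → L
n=12: reaches L-position 11 → W
n=13: reaches L-position 9 → W
n=14: reaches L-position 11 → W
n=15: reaches L-position 11 → W
n=16: reaches L-position 11 → W
n=17: only reaches 16(W), 14(W), 13(W), 12(W), all W → L
n=18: reaches L-position 17 → W
n=19: only reaches 18(W), 16(W), 15(W), 14(W), all W → L
n=20: reaches L-position 19 → W
n=21: reaches L-position 17 → W
n=22: reaches L-position 19 → W
n=23: reaches L-position 19 → W
n=24: reaches L-position 19 → W
n=25: only reaches 24(W), 22(W), 21(W), 20(W), all W → L
Every move from 25 reaches a W position, so the mover loses.

Player 2 wins.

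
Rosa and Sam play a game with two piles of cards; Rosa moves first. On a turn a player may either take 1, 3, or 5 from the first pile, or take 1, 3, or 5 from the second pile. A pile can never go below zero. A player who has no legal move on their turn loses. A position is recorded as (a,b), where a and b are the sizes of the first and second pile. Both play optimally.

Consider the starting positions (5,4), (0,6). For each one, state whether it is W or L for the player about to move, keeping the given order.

Work bottom-up. With no move the player to move loses. Otherwise the position is W if at least one move leads to an L position for the opponent, and L if every move leads to a W.
No move ever increases a pile, so every position that can arise here has a ≤ 5 and b ≤ 6; it is enough to label the cells with 0 ≤ a ≤ 5 and 0 ≤ b ≤ 6.
Every move lowers a or b (never raises either), so fill the grid row by row in increasing a, and left to right within a row: each cell's successors are then already labelled.
      b=0  b=1  b=2  b=3  b=4  b=5  b=6
a=0:    L    W    L    W    L    W    L
a=1:    W    L    W    L    W    L    W
a=2:    L    W    L    W    L    W    L
a=3:    W    L    W    L    W    L    W
a=4:    L    W    L    W    L    W    L
a=5:    W    L    W    L    W    L    W
Cells with no legal move (terminal, hence L): (0,0).
The remaining L cells, each justified by listing all of its moves:
(0,2): L (sole option (0,1)(W) is W)
(0,4): L (options (0,3)(W), (0,1)(W) are all W)
(0,6): L (options (0,5)(W), (0,3)(W), (0,1)(W) are all W)
(1,1): L (options (0,1)(W), (1,0)(W) are all W)
(1,3): L (options (0,3)(W), (1,2)(W), (1,0)(W) are all W)
(1,5): L (options (0,5)(W), (1,4)(W), (1,2)(W), (1,0)(W) are all W)
(2,0): L (sole option (1,0)(W) is W)
(2,2): L (options (1,2)(W), (2,1)(W) are all W)
(2,4): L (options (1,4)(W), (2,3)(W), (2,1)(W) are all W)
(2,6): L (options (1,6)(W), (2,5)(W), (2,3)(W), (2,1)(W) are all W)
(3,1): L (options (2,1)(W), (0,1)(W), (3,0)(W) are all W)
(3,3): L (options (2,3)(W), (0,3)(W), (3,2)(W), (3,0)(W) are all W)
(3,5): L (options (2,5)(W), (0,5)(W), (3,4)(W), (3,2)(W), (3,0)(W) are all W)
(4,0): L (options (3,0)(W), (1,0)(W) are all W)
(4,2): L (options (3,2)(W), (1,2)(W), (4,1)(W) are all W)
(4,4): L (options (3,4)(W), (1,4)(W), (4,3)(W), (4,1)(W) are all W)
(4,6): L (options (3,6)(W), (1,6)(W), (4,5)(W), (4,3)(W), (4,1)(W) are all W)
(5,1): L (options (4,1)(W), (2,1)(W), (0,1)(W), (5,0)(W) are all W)
(5,3): L (options (4,3)(W), (2,3)(W), (0,3)(W), (5,2)(W), (5,0)(W) are all W)
(5,5): L (options (4,5)(W), (2,5)(W), (0,5)(W), (5,4)(W), (5,2)(W), (5,0)(W) are all W)
Every other cell has at least one move into one of the L cells above, so it is W.
(5,4): the move to (4,4) reaches an L cell, so W
(0,6): one of the L cells justified above, so L

(5,4): W, (0,6): L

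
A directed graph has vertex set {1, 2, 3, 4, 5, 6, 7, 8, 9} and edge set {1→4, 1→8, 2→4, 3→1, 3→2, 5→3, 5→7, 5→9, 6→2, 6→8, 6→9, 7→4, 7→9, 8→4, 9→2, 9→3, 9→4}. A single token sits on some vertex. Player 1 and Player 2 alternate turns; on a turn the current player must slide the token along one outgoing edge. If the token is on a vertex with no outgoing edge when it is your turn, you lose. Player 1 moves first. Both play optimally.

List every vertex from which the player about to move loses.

Classify positions by backward induction: terminal positions (no move available) are L. From any other position, the mover wins iff some move reaches an L.
Every edge goes from a vertex to one that appears earlier in the order 4, 2, 8, 1, 3, 9, 7, 5, 6, so processing vertices in that order labels each vertex after all of its successors.
4: no outgoing edge → L
2: reaches L-position 4 → W
8: reaches L-position 4 → W
1: reaches L-position 4 → W
3: only reaches 1(W), 2(W), all W → L
9: reaches L-position 3 → W
7: reaches L-position 4 → W
5: reaches L-position 3 → W
6: only reaches 9(W), 8(W), 2(W), all W → L
The losing starting vertices are exactly the entries labelled L in this table (3 of them).

3, 4, 6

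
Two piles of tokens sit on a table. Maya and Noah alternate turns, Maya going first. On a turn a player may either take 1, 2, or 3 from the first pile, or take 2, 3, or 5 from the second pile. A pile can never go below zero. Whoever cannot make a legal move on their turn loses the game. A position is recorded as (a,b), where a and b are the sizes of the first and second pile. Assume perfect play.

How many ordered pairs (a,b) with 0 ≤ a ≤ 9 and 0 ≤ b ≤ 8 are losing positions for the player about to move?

24

Work bottom-up. With no move the player to move loses. Otherwise the position is W if at least one move leads to an L position for the opponent, and L if every move leads to a W.
Every move lowers a or b (never raises either), so fill the grid row by row in increasing a, and left to right within a row: each cell's successors are then already labelled.
      b=0  b=1  b=2  b=3  b=4  b=5  b=6  b=7  b=8
a=0:    L    L    W    W    W    W    W    L    L
a=1:    W    W    L    L    W    W    W    W    W
a=2:    W    W    W    W    L    L    W    W    W
a=3:    W    W    W    W    W    W    L    W    W
a=4:    L    L    W    W    W    W    W    L    L
a=5:    W    W    L    L    W    W    W    W    W
a=6:    W    W    W    W    L    L    W    W    W
a=7:    W    W    W    W    W    W    L    W    W
a=8:    L    L    W    W    W    W    W    L    L
a=9:    W    W    L    L    W    W    W    W    W
Cells with no legal move (terminal, hence L): (0,0), (0,1).
The remaining L cells, each justified by listing all of its moves:
(0,7): L (options (0,5)(W), (0,4)(W), (0,2)(W) are all W)
(0,8): L (options (0,6)(W), (0,5)(W), (0,3)(W) are all W)
(1,2): L (options (0,2)(W), (1,0)(W) are all W)
(1,3): L (options (0,3)(W), (1,1)(W), (1,0)(W) are all W)
(2,4): L (options (1,4)(W), (0,4)(W), (2,2)(W), (2,1)(W) are all W)
(2,5): L (options (1,5)(W), (0,5)(W), (2,3)(W), (2,2)(W), (2,0)(W) are all W)
(3,6): L (options (2,6)(W), (1,6)(W), (0,6)(W), (3,4)(W), (3,3)(W), (3,1)(W) are all W)
(4,0): L (options (3,0)(W), (2,0)(W), (1,0)(W) are all W)
(4,1): L (options (3,1)(W), (2,1)(W), (1,1)(W) are all W)
(4,7): L (options (3,7)(W), (2,7)(W), (1,7)(W), (4,5)(W), (4,4)(W), (4,2)(W) are all W)
(4,8): L (options (3,8)(W), (2,8)(W), (1,8)(W), (4,6)(W), (4,5)(W), (4,3)(W) are all W)
(5,2): L (options (4,2)(W), (3,2)(W), (2,2)(W), (5,0)(W) are all W)
(5,3): L (options (4,3)(W), (3,3)(W), (2,3)(W), (5,1)(W), (5,0)(W) are all W)
(6,4): L (options (5,4)(W), (4,4)(W), (3,4)(W), (6,2)(W), (6,1)(W) are all W)
(6,5): L (options (5,5)(W), (4,5)(W), (3,5)(W), (6,3)(W), (6,2)(W), (6,0)(W) are all W)
(7,6): L (options (6,6)(W), (5,6)(W), (4,6)(W), (7,4)(W), (7,3)(W), (7,1)(W) are all W)
(8,0): L (options (7,0)(W), (6,0)(W), (5,0)(W) are all W)
(8,1): L (options (7,1)(W), (6,1)(W), (5,1)(W) are all W)
(8,7): L (options (7,7)(W), (6,7)(W), (5,7)(W), (8,5)(W), (8,4)(W), (8,2)(W) are all W)
(8,8): L (options (7,8)(W), (6,8)(W), (5,8)(W), (8,6)(W), (8,5)(W), (8,3)(W) are all W)
(9,2): L (options (8,2)(W), (7,2)(W), (6,2)(W), (9,0)(W) are all W)
(9,3): L (options (8,3)(W), (7,3)(W), (6,3)(W), (9,1)(W), (9,0)(W) are all W)
Every other cell has at least one move into one of the L cells above, so it is W.
L cells per row: a=0: 4, a=1: 2, a=2: 2, a=3: 1, a=4: 4, a=5: 2, a=6: 2, a=7: 1, a=8: 4, a=9: 2; total 24.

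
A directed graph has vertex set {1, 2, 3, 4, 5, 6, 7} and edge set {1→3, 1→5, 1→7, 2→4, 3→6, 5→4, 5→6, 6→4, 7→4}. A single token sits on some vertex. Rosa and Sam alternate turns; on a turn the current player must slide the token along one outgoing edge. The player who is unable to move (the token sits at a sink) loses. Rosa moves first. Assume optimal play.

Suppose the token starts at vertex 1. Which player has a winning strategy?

Label each position W (a win for the player to move) or L (a loss). A position with no legal move is L; any other position is W exactly when some move reaches an L, and L when every move reaches a W.
Every edge goes from a vertex to one that appears earlier in the order 4, 6, 5, 3, 7, 2, 1, so processing vertices in that order labels each vertex after all of its successors.
4: no outgoing edge → L
6: →4(L), so W
5: →4(L), so W
3: →6(W) only, which is W, so L
7: →4(L), so W
2: →4(L), so W
1: →3(L), so W
From 1 Rosa can move to 3, reaching an L position.

Rosa wins.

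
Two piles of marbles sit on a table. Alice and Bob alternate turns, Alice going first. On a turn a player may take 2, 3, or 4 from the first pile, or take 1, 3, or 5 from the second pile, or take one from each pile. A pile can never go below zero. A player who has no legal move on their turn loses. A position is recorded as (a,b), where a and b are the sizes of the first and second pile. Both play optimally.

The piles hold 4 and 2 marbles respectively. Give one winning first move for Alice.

Move to (1,2).

Classify positions by backward induction: terminal positions (no move available) are L. From any other position, the mover wins iff some move reaches an L.
No move ever increases a pile, so every position that can arise here has a ≤ 4 and b ≤ 2; it is enough to label the cells with 0 ≤ a ≤ 4 and 0 ≤ b ≤ 2.
Every move lowers a or b (never raises either), so fill the grid row by row in increasing a, and left to right within a row: each cell's successors are then already labelled.
      b=0  b=1  b=2
a=0:    L    W    L
a=1:    L    W    L
a=2:    W    W    W
a=3:    W    L    W
a=4:    W    L    W
Cells with no legal move (terminal, hence L): (0,0), (1,0).
The remaining L cells, each justified by listing all of its moves:
(0,2): only reaches (0,1)(W), which is W → L
(1,2): only reaches (1,1)(W), (0,1)(W), all W → L
(3,1): only reaches (1,1)(W), (0,1)(W), (3,0)(W), (2,0)(W), all W → L
(4,1): only reaches (2,1)(W), (1,1)(W), (0,1)(W), (4,0)(W), (3,0)(W), all W → L
Every other cell has at least one move into one of the L cells above, so it is W.
From (4,2), the L positions reachable in one move are: (1,2), (0,2), (4,1), (3,1). Any move reaching one of these is winning.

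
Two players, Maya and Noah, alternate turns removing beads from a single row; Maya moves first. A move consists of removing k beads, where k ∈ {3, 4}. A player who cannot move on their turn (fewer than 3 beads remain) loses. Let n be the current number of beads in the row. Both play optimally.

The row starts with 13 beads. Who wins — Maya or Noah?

Maya wins.

Label each position W (a win for the player to move) or L (a loss). A position with no legal move is L; any other position is W exactly when some move reaches an L, and L when every move reaches a W.
n=0: no move → L
n=1: no move → L
n=2: no move → L
n=3: reaches L-position 0 → W
n=4: reaches L-position 1 → W
n=5: reaches L-position 2 → W
n=6: reaches L-position 2 → W
n=7: only reaches 4(W), 3(W), all W → L
n=8: only reaches 5(W), 4(W), all W → L
n=9: only reaches 6(W), 5(W), all W → L
n=10: reaches L-position 7 → W
n=11: reaches L-position 8 → W
n=12: reaches L-position 9 → W
n=13: reaches L-position 9 → W
From 13 Maya can remove 4, leaving 9, reaching an L position.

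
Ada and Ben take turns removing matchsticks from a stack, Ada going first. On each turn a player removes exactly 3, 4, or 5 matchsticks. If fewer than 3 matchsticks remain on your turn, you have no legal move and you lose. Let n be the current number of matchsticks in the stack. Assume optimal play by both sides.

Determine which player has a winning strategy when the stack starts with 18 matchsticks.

Ben wins.

Use the standard recursion: the mover loses at a terminal position; elsewhere, the mover wins exactly when some move hands the opponent an L position.
n=0: no move → L
n=1: no move → L
n=2: no move → L
n=3: W (go to 0, an L position)
n=4: W (go to 1, an L position)
n=5: W (go to 2, an L position)
n=6: W (go to 2, an L position)
n=7: W (go to 2, an L position)
n=8: L (options 5(W), 4(W), 3(W) are all W)
n=9: L (options 6(W), 5(W), 4(W) are all W)
n=10: L (options 7(W), 6(W), 5(W) are all W)
n=11: W (go to 8, an L position)
n=12: W (go to 9, an L position)
n=13: W (go to 10, an L position)
n=14: W (go to 10, an L position)
n=15: W (go to 10, an L position)
n=16: L (options 13(W), 12(W), 11(W) are all W)
n=17: L (options 14(W), 13(W), 12(W) are all W)
n=18: L (options 15(W), 14(W), 13(W) are all W)
Every move from 18 reaches a W position, so the mover loses.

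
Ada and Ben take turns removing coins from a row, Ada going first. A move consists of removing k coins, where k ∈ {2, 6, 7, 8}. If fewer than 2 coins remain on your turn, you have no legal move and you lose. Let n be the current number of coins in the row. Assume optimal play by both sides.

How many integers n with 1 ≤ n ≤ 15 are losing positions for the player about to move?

5

Work bottom-up. With no move the player to move loses. Otherwise the position is W if at least one move leads to an L position for the opponent, and L if every move leads to a W.
n=0: no move → L
n=1: no move → L
n=2: can move to 0, which is L ⇒ W
n=3: can move to 1, which is L ⇒ W
n=4: the only move is to 2(W), a W ⇒ L
n=5: the only move is to 3(W), a W ⇒ L
n=6: can move to 4, which is L ⇒ W
n=7: can move to 5, which is L ⇒ W
n=8: can move to 1, which is L ⇒ W
n=9: can move to 1, which is L ⇒ W
n=10: can move to 4, which is L ⇒ W
n=11: can move to 5, which is L ⇒ W
n=12: can move to 5, which is L ⇒ W
n=13: can move to 5, which is L ⇒ W
n=14: moves to 12(W), 8(W), 7(W), 6(W); every one is W ⇒ L
n=15: moves to 13(W), 9(W), 8(W), 7(W); every one is W ⇒ L
L entries with 1 ≤ n ≤ 15 (n=0 is outside the asked range and is not counted): n = 1, 4, 5, 14, 15; that makes 5.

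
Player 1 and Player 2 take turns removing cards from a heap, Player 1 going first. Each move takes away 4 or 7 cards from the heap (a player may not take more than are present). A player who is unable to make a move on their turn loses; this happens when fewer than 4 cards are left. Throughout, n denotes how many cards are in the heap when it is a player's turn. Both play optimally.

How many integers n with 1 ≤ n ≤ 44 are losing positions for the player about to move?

Use the standard recursion: the mover loses at a terminal position; elsewhere, the mover wins exactly when some move hands the opponent an L position.
n=0: no move → L
n=1: no move → L
n=2: no move → L
n=3: no move → L
n=4: can move to 0, which is L ⇒ W
n=5: can move to 1, which is L ⇒ W
n=6: can move to 2, which is L ⇒ W
n=7: can move to 3, which is L ⇒ W
n=8: can move to 1, which is L ⇒ W
n=9: can move to 2, which is L ⇒ W
n=10: can move to 3, which is L ⇒ W
n=11: moves to 7(W), 4(W); every one is W ⇒ L
n=12: moves to 8(W), 5(W); every one is W ⇒ L
n=13: moves to 9(W), 6(W); every one is W ⇒ L
n=14: moves to 10(W), 7(W); every one is W ⇒ L
n=15: can move to 11, which is L ⇒ W
n=16: can move to 12, which is L ⇒ W
n=17: can move to 13, which is L ⇒ W
n=18: can move to 14, which is L ⇒ W
n=19: can move to 12, which is L ⇒ W
n=20: can move to 13, which is L ⇒ W
n=21: can move to 14, which is L ⇒ W
n=22: moves to 18(W), 15(W); every one is W ⇒ L
n=23: moves to 19(W), 16(W); every one is W ⇒ L
n=24: moves to 20(W), 17(W); every one is W ⇒ L
n=25: moves to 21(W), 18(W); every one is W ⇒ L
n=26: can move to 22, which is L ⇒ W
n=27: can move to 23, which is L ⇒ W
n=28: can move to 24, which is L ⇒ W
n=29: can move to 25, which is L ⇒ W
n=30: can move to 23, which is L ⇒ W
n=31: can move to 24, which is L ⇒ W
n=32: can move to 25, which is L ⇒ W
n=33: moves to 29(W), 26(W); every one is W ⇒ L
n=34: moves to 30(W), 27(W); every one is W ⇒ L
n=35: moves to 31(W), 28(W); every one is W ⇒ L
n=36: moves to 32(W), 29(W); every one is W ⇒ L
n=37: can move to 33, which is L ⇒ W
n=38: can move to 34, which is L ⇒ W
n=39: can move to 35, which is L ⇒ W
n=40: can move to 36, which is L ⇒ W
n=41: can move to 34, which is L ⇒ W
n=42: can move to 35, which is L ⇒ W
n=43: can move to 36, which is L ⇒ W
n=44: moves to 40(W), 37(W); every one is W ⇒ L
L entries with 1 ≤ n ≤ 44 (n=0 is outside the asked range and is not counted): n = 1, 2, 3, 11, 12, 13, 14, 22, 23, 24, 25, 33, 34, 35, 36, 44; that makes 16.

16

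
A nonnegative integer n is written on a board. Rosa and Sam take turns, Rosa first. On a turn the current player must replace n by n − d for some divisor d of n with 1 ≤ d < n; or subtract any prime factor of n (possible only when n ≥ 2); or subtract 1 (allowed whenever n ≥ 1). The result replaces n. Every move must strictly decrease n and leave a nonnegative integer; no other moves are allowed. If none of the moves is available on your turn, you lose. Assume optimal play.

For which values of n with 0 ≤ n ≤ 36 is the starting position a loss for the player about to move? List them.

0, 4, 9, 14, 20, 26, 32, 35

Work bottom-up. With no move the player to move loses. Otherwise the position is W if at least one move leads to an L position for the opponent, and L if every move leads to a W.
n=0: no move → L
n=1: W (go to 0, an L position)
n=2: W (go to 0, an L position)
n=3: W (go to 0, an L position)
n=4: L (options 2(W), 3(W) are all W)
n=5: W (go to 0, an L position)
n=6: W (go to 4, an L position)
n=7: W (go to 0, an L position)
n=8: W (go to 4, an L position)
n=9: L (options 6(W), 8(W) are all W)
n=10: W (go to 9, an L position)
n=11: W (go to 0, an L position)
n=12: W (go to 9, an L position)
n=13: W (go to 0, an L position)
n=14: L (options 7(W), 12(W), 13(W) are all W)
n=15: W (go to 14, an L position)
n=16: W (go to 14, an L position)
n=17: W (go to 0, an L position)
n=18: W (go to 9, an L position)
n=19: W (go to 0, an L position)
n=20: L (options 10(W), 15(W), 16(W), 18(W), 19(W) are all W)
n=21: W (go to 14, an L position)
n=22: W (go to 20, an L position)
n=23: W (go to 0, an L position)
n=24: W (go to 20, an L position)
n=25: W (go to 20, an L position)
n=26: L (options 13(W), 24(W), 25(W) are all W)
n=27: W (go to 26, an L position)
n=28: W (go to 14, an L position)
n=29: W (go to 0, an L position)
n=30: W (go to 20, an L position)
n=31: W (go to 0, an L position)
n=32: L (options 16(W), 24(W), 28(W), 30(W), 31(W) are all W)
n=33: W (go to 32, an L position)
n=34: W (go to 32, an L position)
n=35: L (options 28(W), 30(W), 34(W) are all W)
n=36: W (go to 32, an L position)
The losing starting values of n are exactly the entries labelled L in this table (8 of them).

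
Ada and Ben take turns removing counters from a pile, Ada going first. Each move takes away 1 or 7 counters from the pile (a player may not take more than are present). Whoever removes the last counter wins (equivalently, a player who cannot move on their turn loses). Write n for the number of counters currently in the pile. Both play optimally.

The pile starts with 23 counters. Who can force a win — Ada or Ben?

Ada wins.

Classify positions by backward induction: terminal positions (no move available) are L. From any other position, the mover wins iff some move reaches an L.
n=0: no move → L
n=1: →0(L), so W
n=2: →1(W) only, which is W, so L
n=3: →2(L), so W
n=4: →3(W) only, which is W, so L
n=5: →4(L), so W
n=6: →5(W) only, which is W, so L
n=7: →6(L), so W
n=8: →7(W), 1(W) — all W, so L
n=9: →8(L), so W
n=10: →9(W), 3(W) — all W, so L
n=11: →10(L), so W
n=12: →11(W), 5(W) — all W, so L
n=13: →12(L), so W
n=14: →13(W), 7(W) — all W, so L
n=15: →14(L), so W
n=16: →15(W), 9(W) — all W, so L
n=17: →16(L), so W
n=18: →17(W), 11(W) — all W, so L
n=19: →18(L), so W
n=20: →19(W), 13(W) — all W, so L
n=21: →20(L), so W
n=22: →21(W), 15(W) — all W, so L
n=23: →22(L), so W
The starting position 23 is W: Ada should remove 1, leaving 22, handing over an L position.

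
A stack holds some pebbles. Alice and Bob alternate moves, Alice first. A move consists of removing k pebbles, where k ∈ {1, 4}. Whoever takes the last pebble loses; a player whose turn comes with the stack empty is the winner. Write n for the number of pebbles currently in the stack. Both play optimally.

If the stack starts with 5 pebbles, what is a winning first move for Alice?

Classify positions by backward induction: terminal positions (no move available) are W. From any other position, the mover wins iff some move reaches an L.
n=0: no move; the opponent has just taken the last pebble and therefore loses → W
n=1: L (sole option 0(W) is W)
n=2: W (go to 1, an L position)
n=3: L (sole option 2(W) is W)
n=4: W (go to 3, an L position)
n=5: W (go to 1, an L position)
From 5, the L positions reachable in one move are: 1.

Remove 4, leaving 1.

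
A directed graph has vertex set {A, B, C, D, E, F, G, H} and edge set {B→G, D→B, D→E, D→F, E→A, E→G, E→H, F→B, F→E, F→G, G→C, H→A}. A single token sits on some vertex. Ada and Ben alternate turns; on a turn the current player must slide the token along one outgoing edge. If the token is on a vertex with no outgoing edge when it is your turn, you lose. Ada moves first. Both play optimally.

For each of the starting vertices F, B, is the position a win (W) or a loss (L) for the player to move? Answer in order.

F: W, B: L

Work bottom-up. With no move the player to move loses. Otherwise the position is W if at least one move leads to an L position for the opponent, and L if every move leads to a W.
Every edge goes from a vertex to one that appears earlier in the order A, C, H, G, E, B, F, D, so processing vertices in that order labels each vertex after all of its successors.
A: no outgoing edge → L
C: no outgoing edge → L
H: W (go to A, an L position)
G: W (go to C, an L position)
E: W (go to A, an L position)
B: L (sole option G(W) is W)
F: W (go to B, an L position)
D: W (go to B, an L position)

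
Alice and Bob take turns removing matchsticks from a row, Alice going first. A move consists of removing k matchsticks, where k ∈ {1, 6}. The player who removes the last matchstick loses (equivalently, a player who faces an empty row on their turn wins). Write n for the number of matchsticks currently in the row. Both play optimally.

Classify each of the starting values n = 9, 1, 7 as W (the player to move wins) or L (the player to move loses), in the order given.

Work bottom-up. With no move the player to move wins. Otherwise the position is W if at least one move leads to an L position for the opponent, and L if every move leads to a W.
n=0: no move; the opponent has just taken the last matchstick and therefore loses → W
n=1: the only move is to 0(W), a W ⇒ L
n=2: can move to 1, which is L ⇒ W
n=3: the only move is to 2(W), a W ⇒ L
n=4: can move to 3, which is L ⇒ W
n=5: the only move is to 4(W), a W ⇒ L
n=6: can move to 5, which is L ⇒ W
n=7: can move to 1, which is L ⇒ W
n=8: moves to 7(W), 2(W); every one is W ⇒ L
n=9: can move to 8, which is L ⇒ W

9: W, 1: L, 7: W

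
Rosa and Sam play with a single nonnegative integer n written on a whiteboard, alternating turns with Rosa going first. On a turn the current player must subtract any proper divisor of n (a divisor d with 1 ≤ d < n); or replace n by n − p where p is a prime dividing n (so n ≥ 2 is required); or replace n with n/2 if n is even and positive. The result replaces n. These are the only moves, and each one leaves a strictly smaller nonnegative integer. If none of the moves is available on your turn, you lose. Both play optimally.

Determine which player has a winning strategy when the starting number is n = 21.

Classify positions by backward induction: terminal positions (no move available) are L. From any other position, the mover wins iff some move reaches an L.
n=0: no move → L
n=1: no move → L
n=2: W (go to 0, an L position)
n=3: W (go to 0, an L position)
n=4: L (options 2(W), 3(W) are all W)
n=5: W (go to 0, an L position)
n=6: W (go to 4, an L position)
n=7: W (go to 0, an L position)
n=8: W (go to 4, an L position)
n=9: L (options 6(W), 8(W) are all W)
n=10: W (go to 9, an L position)
n=11: W (go to 0, an L position)
n=12: W (go to 9, an L position)
n=13: W (go to 0, an L position)
n=14: L (options 7(W), 12(W), 13(W) are all W)
n=15: W (go to 14, an L position)
n=16: W (go to 14, an L position)
n=17: W (go to 0, an L position)
n=18: W (go to 9, an L position)
n=19: W (go to 0, an L position)
n=20: L (options 10(W), 15(W), 16(W), 18(W), 19(W) are all W)
n=21: W (go to 14, an L position)
From 21 Rosa can move to 14, reaching an L position.

Rosa wins.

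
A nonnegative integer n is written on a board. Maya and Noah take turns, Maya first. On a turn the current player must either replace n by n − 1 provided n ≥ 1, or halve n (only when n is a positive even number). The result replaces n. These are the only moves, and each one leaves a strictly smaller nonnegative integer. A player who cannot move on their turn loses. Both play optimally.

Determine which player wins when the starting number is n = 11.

Positions with no move are L. A position that does have a move is losing for the player to move precisely when every available move leads to a winning position for the opponent. Fill in the labels:
n=0: no move → L
n=1: can move to 0, which is L ⇒ W
n=2: the only move is to 1(W), a W ⇒ L
n=3: can move to 2, which is L ⇒ W
n=4: can move to 2, which is L ⇒ W
n=5: the only move is to 4(W), a W ⇒ L
n=6: can move to 5, which is L ⇒ W
n=7: the only move is to 6(W), a W ⇒ L
n=8: can move to 7, which is L ⇒ W
n=9: the only move is to 8(W), a W ⇒ L
n=10: can move to 5, which is L ⇒ W
n=11: the only move is to 10(W), a W ⇒ L
Every move from 11 reaches a W position, so the mover loses.

Noah wins.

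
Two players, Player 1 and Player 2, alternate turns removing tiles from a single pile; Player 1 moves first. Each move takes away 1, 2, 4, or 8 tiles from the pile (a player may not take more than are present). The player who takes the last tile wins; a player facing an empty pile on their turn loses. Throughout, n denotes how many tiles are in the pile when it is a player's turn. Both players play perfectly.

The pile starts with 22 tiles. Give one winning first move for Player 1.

Remove 1, leaving 21.

Positions with no move are L. A position that does have a move is losing for the player to move precisely when every available move leads to a winning position for the opponent. Fill in the labels:
n=0: no move → L
n=1: W (go to 0, an L position)
n=2: W (go to 0, an L position)
n=3: L (options 2(W), 1(W) are all W)
n=4: W (go to 3, an L position)
n=5: W (go to 3, an L position)
n=6: L (options 5(W), 4(W), 2(W) are all W)
n=7: W (go to 6, an L position)
n=8: W (go to 6, an L position)
n=9: L (options 8(W), 7(W), 5(W), 1(W) are all W)
n=10: W (go to 9, an L position)
n=11: W (go to 9, an L position)
n=12: L (options 11(W), 10(W), 8(W), 4(W) are all W)
n=13: W (go to 12, an L position)
n=14: W (go to 12, an L position)
n=15: L (options 14(W), 13(W), 11(W), 7(W) are all W)
n=16: W (go to 15, an L position)
n=17: W (go to 15, an L position)
n=18: L (options 17(W), 16(W), 14(W), 10(W) are all W)
n=19: W (go to 18, an L position)
n=20: W (go to 18, an L position)
n=21: L (options 20(W), 19(W), 17(W), 13(W) are all W)
n=22: W (go to 21, an L position)
From 22, the L positions reachable in one move are: 21, 18. Any move reaching one of these is winning.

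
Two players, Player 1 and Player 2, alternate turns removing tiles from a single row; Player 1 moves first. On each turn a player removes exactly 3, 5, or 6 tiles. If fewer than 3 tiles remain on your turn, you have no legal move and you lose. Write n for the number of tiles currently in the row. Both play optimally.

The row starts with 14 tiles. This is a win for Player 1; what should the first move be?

Use the standard recursion: the mover loses at a terminal position; elsewhere, the mover wins exactly when some move hands the opponent an L position.
n=0: no move → L
n=1: no move → L
n=2: no move → L
n=3: can move to 0, which is L ⇒ W
n=4: can move to 1, which is L ⇒ W
n=5: can move to 2, which is L ⇒ W
n=6: can move to 1, which is L ⇒ W
n=7: can move to 2, which is L ⇒ W
n=8: can move to 2, which is L ⇒ W
n=9: moves to 6(W), 4(W), 3(W); every one is W ⇒ L
n=10: moves to 7(W), 5(W), 4(W); every one is W ⇒ L
n=11: moves to 8(W), 6(W), 5(W); every one is W ⇒ L
n=12: can move to 9, which is L ⇒ W
n=13: can move to 10, which is L ⇒ W
n=14: can move to 11, which is L ⇒ W
From 14, the L positions reachable in one move are: 11, 9. Any move reaching one of these is winning.

Remove 3, leaving 11.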